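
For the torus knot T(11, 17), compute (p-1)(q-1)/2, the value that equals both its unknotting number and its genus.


For a torus knot T(p,q), both the unknotting number and genus equal (p-1)(q-1)/2.
= (11-1)(17-1)/2
= 10*16/2
= 160/2 = 80

80


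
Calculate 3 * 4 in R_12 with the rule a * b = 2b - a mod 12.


3 * 4 = 2*4 - 3 mod 12
= 8 - 3 mod 12
= 5 mod 12 = 5

5


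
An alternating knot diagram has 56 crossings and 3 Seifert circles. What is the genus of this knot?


For alternating knots, g = (c - s + 1)/2.
= (56 - 3 + 1)/2
= 54/2 = 27

27


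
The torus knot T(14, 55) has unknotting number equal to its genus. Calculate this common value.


For a torus knot T(p,q), both the unknotting number and genus equal (p-1)(q-1)/2.
= (14-1)(55-1)/2
= 13*54/2
= 702/2 = 351

351


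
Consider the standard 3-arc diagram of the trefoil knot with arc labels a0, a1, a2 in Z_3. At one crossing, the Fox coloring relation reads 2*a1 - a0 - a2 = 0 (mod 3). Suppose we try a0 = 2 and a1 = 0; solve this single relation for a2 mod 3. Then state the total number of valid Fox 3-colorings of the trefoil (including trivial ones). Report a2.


Step 1: Apply the given crossing relation 2*a1 - a0 - a2 = 0 (mod 3).
  a2 = 2*a1 - a0 mod 3
  a2 = 2*0 - 2 mod 3
  a2 = 0 - 2 mod 3
  a2 = -2 mod 3 = 1
Step 2: The trefoil has determinant 3.
  Number of Fox p-colorings (p prime) is p^2 if p = 3, else p.
  Since p = 3 divides det = 3, the trefoil is 3-colorable.
  (Indeed for p = 3 any choice of a0, a1 extends to a valid coloring; the trial (a0, a1, a2) = (2, 0, 1) satisfies all three crossing relations.)
  Total colorings = 3^2 = 9
Step 3: a2 = 1, total Fox 3-colorings = 9

1


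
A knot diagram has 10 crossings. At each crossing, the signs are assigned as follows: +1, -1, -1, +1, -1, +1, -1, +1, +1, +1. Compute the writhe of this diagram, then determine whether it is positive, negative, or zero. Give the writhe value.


Step 1: Count positive crossings (+1).
Positive crossings: 6
Step 2: Count negative crossings (-1).
Negative crossings: 4
Step 3: Writhe = (positive) - (negative)
w = 6 - 4 = 2
Step 4: |w| = 2, and w is positive

2


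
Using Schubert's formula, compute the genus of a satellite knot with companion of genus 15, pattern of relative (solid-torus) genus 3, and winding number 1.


Schubert: g(satellite) = g_rel(pattern) + |winding| * g(companion),
where g_rel(pattern) is the genus of the pattern relative to the solid torus.
= 3 + 1 * 15
= 3 + 15 = 18

18


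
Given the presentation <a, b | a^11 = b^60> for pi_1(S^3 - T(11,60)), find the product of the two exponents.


The relation is a^11 = b^60.
Product of exponents = 11 * 60
= 660

660


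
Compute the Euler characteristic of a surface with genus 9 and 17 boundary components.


chi = 2 - 2g - b
= 2 - 2*9 - 17
= 2 - 18 - 17 = -33

-33


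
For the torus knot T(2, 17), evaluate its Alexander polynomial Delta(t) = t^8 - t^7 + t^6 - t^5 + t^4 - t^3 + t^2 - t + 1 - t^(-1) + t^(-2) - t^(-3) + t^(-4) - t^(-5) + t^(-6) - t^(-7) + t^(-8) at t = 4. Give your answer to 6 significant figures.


Substituting t = 4 into Delta(t) = t^8 - t^7 + t^6 - t^5 + t^4 - t^3 + t^2 - t + 1 - t^(-1) + t^(-2) - t^(-3) + t^(-4) - t^(-5) + t^(-6) - t^(-7) + t^(-8):
Term values: (65536) + (-16384) + (4096) + (-1024) + (256) + (-64) + (16) + (-4) + (1) + (-0.25) + (0.0625) + (-0.015625) + (0.00390625) + (-0.000976562) + (0.000244141) + (-6.10352e-05) + (1.52588e-05)
Sum = 52428.8
Rounded to 6 significant figures: 52428.8

52428.8


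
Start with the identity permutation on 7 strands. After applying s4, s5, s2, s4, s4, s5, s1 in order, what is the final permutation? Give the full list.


Starting with identity [1, 2, 3, 4, 5, 6, 7].
Apply generators in sequence:
  After s4: [1, 2, 3, 5, 4, 6, 7]
  After s5: [1, 2, 3, 5, 6, 4, 7]
  After s2: [1, 3, 2, 5, 6, 4, 7]
  After s4: [1, 3, 2, 6, 5, 4, 7]
  After s4: [1, 3, 2, 5, 6, 4, 7]
  After s5: [1, 3, 2, 5, 4, 6, 7]
  After s1: [3, 1, 2, 5, 4, 6, 7]
Final permutation: [3, 1, 2, 5, 4, 6, 7]

[3, 1, 2, 5, 4, 6, 7]


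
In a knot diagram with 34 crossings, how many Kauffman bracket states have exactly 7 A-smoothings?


We choose which 7 of 34 crossings get A-smoothings.
C(34, 7) = 34! / (7! * 27!)
= 5379616

5379616


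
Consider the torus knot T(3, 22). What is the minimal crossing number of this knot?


For a torus knot T(p, q) with gcd(p,q)=1,
the crossing number is min(p*(q-1), q*(p-1)).
p*(q-1) = 3*21 = 63
q*(p-1) = 22*2 = 44
min(63, 44) = 44

44


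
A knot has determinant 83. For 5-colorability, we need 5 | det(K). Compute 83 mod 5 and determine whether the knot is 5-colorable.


Step 1: A knot is p-colorable if and only if p divides its determinant.
Step 2: Compute 83 mod 5.
83 = 16 * 5 + 3
Step 3: 83 mod 5 = 3
Step 4: The knot is 5-colorable: no

3


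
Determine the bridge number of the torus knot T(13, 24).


The bridge number of T(p,q) is min(p,q).
min(13, 24) = 13

13


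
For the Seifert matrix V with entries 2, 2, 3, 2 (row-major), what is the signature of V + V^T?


Step 1: V + V^T = [[4, 5], [5, 4]]
Step 2: trace = 8, det = -9
Step 3: Discriminant = 8^2 - 4*(-9) = 100
Step 4: Eigenvalues: 9, -1
Step 5: Signature = (# positive eigenvalues) - (# negative eigenvalues) = 0

0


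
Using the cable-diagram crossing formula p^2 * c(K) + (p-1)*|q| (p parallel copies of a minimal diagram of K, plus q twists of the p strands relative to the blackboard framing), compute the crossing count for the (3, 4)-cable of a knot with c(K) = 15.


Step 1: Each of the c(K) crossings of the companion diagram becomes p*p = p^2 crossings among the p parallel strands, and each of the |q| twists s_1 s_2 ... s_(p-1) adds (p-1) crossings.
  Crossings = p^2 * c(K) + (p-1)*|q|
Step 2: = 3^2 * 15 + (3-1)*4
Step 3: = 9*15 + 2*4
Step 4: = 135 + 8 = 143

143


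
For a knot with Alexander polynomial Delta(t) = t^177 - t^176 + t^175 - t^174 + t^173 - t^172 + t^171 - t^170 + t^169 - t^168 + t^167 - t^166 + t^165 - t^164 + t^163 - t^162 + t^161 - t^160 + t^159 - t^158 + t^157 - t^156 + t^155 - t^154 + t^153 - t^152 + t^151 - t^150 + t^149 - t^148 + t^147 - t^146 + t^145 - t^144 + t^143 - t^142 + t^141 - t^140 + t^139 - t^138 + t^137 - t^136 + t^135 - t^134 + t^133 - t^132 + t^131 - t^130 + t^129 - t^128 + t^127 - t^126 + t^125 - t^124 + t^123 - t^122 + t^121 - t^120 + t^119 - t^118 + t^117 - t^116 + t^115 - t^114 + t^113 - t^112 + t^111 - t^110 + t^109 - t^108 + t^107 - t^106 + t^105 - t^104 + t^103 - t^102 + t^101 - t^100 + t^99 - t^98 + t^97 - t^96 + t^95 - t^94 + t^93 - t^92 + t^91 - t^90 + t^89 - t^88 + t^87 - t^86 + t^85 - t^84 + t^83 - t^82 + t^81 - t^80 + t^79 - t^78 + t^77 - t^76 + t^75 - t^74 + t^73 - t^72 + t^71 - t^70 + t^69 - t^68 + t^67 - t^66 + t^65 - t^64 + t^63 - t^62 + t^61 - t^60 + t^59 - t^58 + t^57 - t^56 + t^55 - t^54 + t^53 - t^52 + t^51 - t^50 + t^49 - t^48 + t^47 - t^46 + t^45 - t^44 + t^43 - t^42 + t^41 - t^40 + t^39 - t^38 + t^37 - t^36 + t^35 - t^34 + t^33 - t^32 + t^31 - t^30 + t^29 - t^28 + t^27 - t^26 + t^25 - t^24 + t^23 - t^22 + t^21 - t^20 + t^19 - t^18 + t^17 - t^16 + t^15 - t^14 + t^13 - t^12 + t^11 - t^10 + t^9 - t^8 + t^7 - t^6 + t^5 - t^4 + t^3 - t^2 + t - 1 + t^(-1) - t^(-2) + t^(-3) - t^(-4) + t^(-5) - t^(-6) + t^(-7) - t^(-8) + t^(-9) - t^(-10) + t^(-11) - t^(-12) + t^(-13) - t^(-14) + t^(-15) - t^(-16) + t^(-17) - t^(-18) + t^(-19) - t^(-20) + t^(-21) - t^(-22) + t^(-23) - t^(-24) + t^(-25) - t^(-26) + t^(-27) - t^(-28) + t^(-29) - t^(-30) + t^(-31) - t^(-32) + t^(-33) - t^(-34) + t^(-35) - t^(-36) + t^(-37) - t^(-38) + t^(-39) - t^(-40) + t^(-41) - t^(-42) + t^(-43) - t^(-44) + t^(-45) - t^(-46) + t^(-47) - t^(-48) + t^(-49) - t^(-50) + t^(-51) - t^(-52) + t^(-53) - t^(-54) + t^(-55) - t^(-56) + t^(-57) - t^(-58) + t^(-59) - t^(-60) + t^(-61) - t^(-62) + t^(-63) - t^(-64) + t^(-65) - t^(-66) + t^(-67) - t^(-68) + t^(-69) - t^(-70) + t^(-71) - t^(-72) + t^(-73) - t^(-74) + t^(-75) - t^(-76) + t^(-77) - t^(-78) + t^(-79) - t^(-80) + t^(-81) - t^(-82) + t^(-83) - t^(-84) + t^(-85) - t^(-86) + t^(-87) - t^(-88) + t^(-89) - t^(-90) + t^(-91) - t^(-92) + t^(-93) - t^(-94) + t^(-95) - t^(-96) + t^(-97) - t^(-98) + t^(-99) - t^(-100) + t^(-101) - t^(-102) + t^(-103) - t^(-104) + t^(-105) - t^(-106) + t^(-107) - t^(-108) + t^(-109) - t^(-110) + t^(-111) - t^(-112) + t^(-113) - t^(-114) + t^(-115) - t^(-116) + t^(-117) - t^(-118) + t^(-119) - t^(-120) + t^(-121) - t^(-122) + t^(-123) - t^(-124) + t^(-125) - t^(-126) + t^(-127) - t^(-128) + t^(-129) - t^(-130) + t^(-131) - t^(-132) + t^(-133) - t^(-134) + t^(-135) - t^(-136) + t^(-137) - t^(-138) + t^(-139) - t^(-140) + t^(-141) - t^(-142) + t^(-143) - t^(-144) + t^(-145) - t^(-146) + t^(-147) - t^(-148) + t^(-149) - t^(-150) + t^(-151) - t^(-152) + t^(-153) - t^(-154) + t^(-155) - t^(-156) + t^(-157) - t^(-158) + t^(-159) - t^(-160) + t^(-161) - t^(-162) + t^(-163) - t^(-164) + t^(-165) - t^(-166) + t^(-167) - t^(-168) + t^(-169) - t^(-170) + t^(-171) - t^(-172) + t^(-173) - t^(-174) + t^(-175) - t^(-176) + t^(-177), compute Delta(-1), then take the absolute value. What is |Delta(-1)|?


Step 1: The polynomial has 355 terms with alternating signs, exponents from 177 down to -177.
Step 2: Substitute t = -1. The i-th term has coefficient (-1)^i and exponent (m-i),
  so its value is (-1)^i * (-1)^(m-i) = (-1)^m = -1 for every i.
Step 3: All 355 terms equal -1, so Delta(-1) = 355 * (-1) = -355
Step 4: |Delta(-1)| = 355

355


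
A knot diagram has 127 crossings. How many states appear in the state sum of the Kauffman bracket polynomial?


Each crossing contributes 2 choices (A-smoothing or B-smoothing).
Total states = 2^127 = 170141183460469231731687303715884105728

170141183460469231731687303715884105728


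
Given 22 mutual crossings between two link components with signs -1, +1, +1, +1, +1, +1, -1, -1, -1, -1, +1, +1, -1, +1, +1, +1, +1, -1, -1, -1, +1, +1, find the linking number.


Step 1: Count positive crossings: 13
Step 2: Count negative crossings: 9
Step 3: Sum of signs = 13 - 9 = 4
Step 4: Linking number = sum/2 = 4/2 = 2

2


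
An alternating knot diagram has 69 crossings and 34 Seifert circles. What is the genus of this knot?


For alternating knots, g = (c - s + 1)/2.
= (69 - 34 + 1)/2
= 36/2 = 18

18


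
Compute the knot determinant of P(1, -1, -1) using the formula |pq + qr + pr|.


Step 1: Compute pq + qr + pr.
pq = 1*(-1) = -1
qr = (-1)*(-1) = 1
pr = 1*(-1) = -1
pq + qr + pr = -1 + 1 + (-1) = -1
Step 2: Take absolute value.
det(P(1,-1,-1)) = |-1| = 1

1


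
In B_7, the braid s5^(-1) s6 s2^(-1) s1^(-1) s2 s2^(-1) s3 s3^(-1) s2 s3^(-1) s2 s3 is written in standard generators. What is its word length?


The word length counts the number of generators (including inverses).
Listing each generator: s5^(-1), s6, s2^(-1), s1^(-1), s2, s2^(-1), s3, s3^(-1), s2, s3^(-1), s2, s3
There are 12 generators in this braid word.

12


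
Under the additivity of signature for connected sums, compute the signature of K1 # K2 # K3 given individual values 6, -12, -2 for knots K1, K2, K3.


The signature is additive under connected sum.
signature(K1 # K2 # K3) = (6) + (-12) + (-2)
= -8

-8


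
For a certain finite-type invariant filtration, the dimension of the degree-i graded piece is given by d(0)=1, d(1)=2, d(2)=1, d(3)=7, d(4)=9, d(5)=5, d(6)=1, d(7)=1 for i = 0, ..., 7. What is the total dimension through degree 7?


Total dimension = d(0) + d(1) + ... + d(7)
= 1 + 2 + 1 + 7 + 9 + 5 + 1 + 1
= 27

27


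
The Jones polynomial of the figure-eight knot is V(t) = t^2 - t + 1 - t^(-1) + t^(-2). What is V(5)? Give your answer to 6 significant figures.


Substituting t = 5 into V(t) = t^2 - t + 1 - t^(-1) + t^(-2):
  (+)t^(2) = 25
  (-)t^(1) = -5
  (+)t^(0) = 1
  (-)t^(-1) = -0.2
  (+)t^(-2) = 0.04
Sum = (25) + (-5) + (1) + (-0.2) + (0.04)
= 20.84
Rounded to 6 significant figures: 20.84

20.84


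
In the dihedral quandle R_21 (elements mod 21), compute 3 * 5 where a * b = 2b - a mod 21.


3 * 5 = 2*5 - 3 mod 21
= 10 - 3 mod 21
= 7 mod 21 = 7

7


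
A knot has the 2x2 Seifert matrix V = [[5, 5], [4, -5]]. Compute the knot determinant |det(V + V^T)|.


Step 1: Form V + V^T where V = [[5, 5], [4, -5]]
  V^T = [[5, 4], [5, -5]]
  V + V^T = [[10, 9], [9, -10]]
Step 2: det(V + V^T) = 10*(-10) - 9*9
  = -100 - 81 = -181
Step 3: Knot determinant = |det(V + V^T)| = |-181| = 181

181


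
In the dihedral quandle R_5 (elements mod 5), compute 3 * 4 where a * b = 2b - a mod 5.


3 * 4 = 2*4 - 3 mod 5
= 8 - 3 mod 5
= 5 mod 5 = 0

0


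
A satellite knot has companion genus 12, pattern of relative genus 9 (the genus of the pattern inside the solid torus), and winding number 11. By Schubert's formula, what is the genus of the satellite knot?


Schubert: g(satellite) = g_rel(pattern) + |winding| * g(companion),
where g_rel(pattern) is the genus of the pattern relative to the solid torus.
= 9 + 11 * 12
= 9 + 132 = 141

141


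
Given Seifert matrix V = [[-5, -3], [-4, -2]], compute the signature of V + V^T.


Step 1: V + V^T = [[-10, -7], [-7, -4]]
Step 2: trace = -14, det = -9
Step 3: Discriminant = (-14)^2 - 4*(-9) = 232
Step 4: Eigenvalues: 0.615773, -14.6158
Step 5: Signature = (# positive eigenvalues) - (# negative eigenvalues) = 0

0


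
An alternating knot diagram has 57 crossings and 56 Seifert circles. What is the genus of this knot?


For alternating knots, g = (c - s + 1)/2.
= (57 - 56 + 1)/2
= 2/2 = 1

1


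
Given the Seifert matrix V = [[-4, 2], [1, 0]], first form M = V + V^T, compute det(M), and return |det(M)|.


Step 1: Form V + V^T where V = [[-4, 2], [1, 0]]
  V^T = [[-4, 1], [2, 0]]
  V + V^T = [[-8, 3], [3, 0]]
Step 2: det(V + V^T) = (-8)*0 - 3*3
  = 0 - 9 = -9
Step 3: Knot determinant = |det(V + V^T)| = |-9| = 9

9


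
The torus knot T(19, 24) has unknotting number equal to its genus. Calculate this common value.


For a torus knot T(p,q), both the unknotting number and genus equal (p-1)(q-1)/2.
= (19-1)(24-1)/2
= 18*23/2
= 414/2 = 207

207


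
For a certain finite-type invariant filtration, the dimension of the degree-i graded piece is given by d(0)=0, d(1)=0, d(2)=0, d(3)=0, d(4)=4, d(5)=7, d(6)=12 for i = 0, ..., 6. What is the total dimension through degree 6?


Total dimension = d(0) + d(1) + ... + d(6)
= 0 + 0 + 0 + 0 + 4 + 7 + 12
= 23

23


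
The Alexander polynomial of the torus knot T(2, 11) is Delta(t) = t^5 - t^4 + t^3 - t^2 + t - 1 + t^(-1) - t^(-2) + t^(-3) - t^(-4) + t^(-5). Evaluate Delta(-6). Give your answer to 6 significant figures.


Substituting t = -6 into Delta(t) = t^5 - t^4 + t^3 - t^2 + t - 1 + t^(-1) - t^(-2) + t^(-3) - t^(-4) + t^(-5):
Term values: (-7776) + (-1296) + (-216) + (-36) + (-6) + (-1) + (-0.166667) + (-0.0277778) + (-0.00462963) + (-0.000771605) + (-0.000128601)
Sum = -9331.199974
Rounded to 6 significant figures: -9331.2

-9331.2


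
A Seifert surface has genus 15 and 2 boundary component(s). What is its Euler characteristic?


chi = 2 - 2g - b
= 2 - 2*15 - 2
= 2 - 30 - 2 = -30

-30


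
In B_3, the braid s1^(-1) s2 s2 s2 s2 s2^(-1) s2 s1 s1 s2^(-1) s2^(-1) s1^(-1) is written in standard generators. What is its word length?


The word length counts the number of generators (including inverses).
Listing each generator: s1^(-1), s2, s2, s2, s2, s2^(-1), s2, s1, s1, s2^(-1), s2^(-1), s1^(-1)
There are 12 generators in this braid word.

12


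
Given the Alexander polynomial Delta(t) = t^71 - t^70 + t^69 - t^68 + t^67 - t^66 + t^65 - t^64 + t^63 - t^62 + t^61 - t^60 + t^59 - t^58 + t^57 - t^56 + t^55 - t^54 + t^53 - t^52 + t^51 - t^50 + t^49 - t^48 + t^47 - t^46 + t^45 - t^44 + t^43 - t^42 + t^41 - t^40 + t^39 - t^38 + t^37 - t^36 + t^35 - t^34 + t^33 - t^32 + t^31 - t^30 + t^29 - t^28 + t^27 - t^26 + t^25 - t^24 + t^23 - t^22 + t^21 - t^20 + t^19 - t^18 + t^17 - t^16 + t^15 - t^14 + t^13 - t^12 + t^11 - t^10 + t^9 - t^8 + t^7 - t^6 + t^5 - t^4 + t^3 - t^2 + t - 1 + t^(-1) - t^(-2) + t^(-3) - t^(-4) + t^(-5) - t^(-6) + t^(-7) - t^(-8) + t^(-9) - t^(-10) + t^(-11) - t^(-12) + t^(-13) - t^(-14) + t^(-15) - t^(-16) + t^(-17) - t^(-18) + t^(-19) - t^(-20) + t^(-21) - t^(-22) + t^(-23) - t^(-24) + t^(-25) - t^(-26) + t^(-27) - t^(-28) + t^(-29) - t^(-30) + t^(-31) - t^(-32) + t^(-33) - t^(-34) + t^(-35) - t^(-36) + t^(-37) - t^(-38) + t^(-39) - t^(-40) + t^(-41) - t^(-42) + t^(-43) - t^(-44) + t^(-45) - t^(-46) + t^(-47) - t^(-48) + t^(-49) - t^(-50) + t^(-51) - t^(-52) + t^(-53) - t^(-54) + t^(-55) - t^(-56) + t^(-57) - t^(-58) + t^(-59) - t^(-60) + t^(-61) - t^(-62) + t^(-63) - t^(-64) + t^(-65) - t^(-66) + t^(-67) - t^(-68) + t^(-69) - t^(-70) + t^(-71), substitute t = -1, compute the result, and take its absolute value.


Step 1: The polynomial has 143 terms with alternating signs, exponents from 71 down to -71.
Step 2: Substitute t = -1. The i-th term has coefficient (-1)^i and exponent (m-i),
  so its value is (-1)^i * (-1)^(m-i) = (-1)^m = -1 for every i.
Step 3: All 143 terms equal -1, so Delta(-1) = 143 * (-1) = -143
Step 4: |Delta(-1)| = 143

143


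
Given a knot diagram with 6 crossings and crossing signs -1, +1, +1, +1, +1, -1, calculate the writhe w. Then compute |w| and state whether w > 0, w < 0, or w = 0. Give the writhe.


Step 1: Count positive crossings (+1).
Positive crossings: 4
Step 2: Count negative crossings (-1).
Negative crossings: 2
Step 3: Writhe = (positive) - (negative)
w = 4 - 2 = 2
Step 4: |w| = 2, and w is positive

2


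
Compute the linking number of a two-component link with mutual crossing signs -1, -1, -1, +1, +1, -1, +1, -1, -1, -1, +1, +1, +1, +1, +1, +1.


Step 1: Count positive crossings: 9
Step 2: Count negative crossings: 7
Step 3: Sum of signs = 9 - 7 = 2
Step 4: Linking number = sum/2 = 2/2 = 1

1


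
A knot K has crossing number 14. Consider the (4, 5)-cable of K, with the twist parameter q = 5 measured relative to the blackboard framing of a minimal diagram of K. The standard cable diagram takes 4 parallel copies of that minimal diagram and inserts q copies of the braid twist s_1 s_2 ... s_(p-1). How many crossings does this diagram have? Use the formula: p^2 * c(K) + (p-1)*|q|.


Step 1: Each of the c(K) crossings of the companion diagram becomes p*p = p^2 crossings among the p parallel strands, and each of the |q| twists s_1 s_2 ... s_(p-1) adds (p-1) crossings.
  Crossings = p^2 * c(K) + (p-1)*|q|
Step 2: = 4^2 * 14 + (4-1)*5
Step 3: = 16*14 + 3*5
Step 4: = 224 + 15 = 239

239


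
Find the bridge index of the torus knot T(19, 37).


The bridge number of T(p,q) is min(p,q).
min(19, 37) = 19

19


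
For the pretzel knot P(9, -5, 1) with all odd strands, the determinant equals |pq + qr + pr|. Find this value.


Step 1: Compute pq + qr + pr.
pq = 9*(-5) = -45
qr = (-5)*1 = -5
pr = 9*1 = 9
pq + qr + pr = -45 + (-5) + 9 = -41
Step 2: Take absolute value.
det(P(9,-5,1)) = |-41| = 41

41


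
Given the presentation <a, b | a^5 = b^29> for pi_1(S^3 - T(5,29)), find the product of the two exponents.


The relation is a^5 = b^29.
Product of exponents = 5 * 29
= 145

145


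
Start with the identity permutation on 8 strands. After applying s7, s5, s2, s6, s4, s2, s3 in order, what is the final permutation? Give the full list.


Starting with identity [1, 2, 3, 4, 5, 6, 7, 8].
Apply generators in sequence:
  After s7: [1, 2, 3, 4, 5, 6, 8, 7]
  After s5: [1, 2, 3, 4, 6, 5, 8, 7]
  After s2: [1, 3, 2, 4, 6, 5, 8, 7]
  After s6: [1, 3, 2, 4, 6, 8, 5, 7]
  After s4: [1, 3, 2, 6, 4, 8, 5, 7]
  After s2: [1, 2, 3, 6, 4, 8, 5, 7]
  After s3: [1, 2, 6, 3, 4, 8, 5, 7]
Final permutation: [1, 2, 6, 3, 4, 8, 5, 7]

[1, 2, 6, 3, 4, 8, 5, 7]


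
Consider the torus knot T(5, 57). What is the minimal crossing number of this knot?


For a torus knot T(p, q) with gcd(p,q)=1,
the crossing number is min(p*(q-1), q*(p-1)).
p*(q-1) = 5*56 = 280
q*(p-1) = 57*4 = 228
min(280, 228) = 228

228


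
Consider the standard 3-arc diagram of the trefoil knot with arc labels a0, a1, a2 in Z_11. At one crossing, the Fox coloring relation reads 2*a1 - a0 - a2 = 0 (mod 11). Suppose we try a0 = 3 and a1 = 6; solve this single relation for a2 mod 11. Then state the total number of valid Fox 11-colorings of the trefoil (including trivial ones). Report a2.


Step 1: Apply the given crossing relation 2*a1 - a0 - a2 = 0 (mod 11).
  a2 = 2*a1 - a0 mod 11
  a2 = 2*6 - 3 mod 11
  a2 = 12 - 3 mod 11
  a2 = 9 mod 11 = 9
Step 2: The trefoil has determinant 3.
  Number of Fox p-colorings (p prime) is p^2 if p = 3, else p.
  Since 11 does not divide 3, only trivial (constant) colorings exist.
  (So the trial a0 = 3, a1 = 6 with a0 != a1 does NOT extend to a valid coloring of the whole trefoil: the other two crossing relations require 3*(a1 - a0) = 0 (mod 11), which fails.)
  Total colorings = 11
Step 3: a2 = 9, total Fox 11-colorings = 11

9


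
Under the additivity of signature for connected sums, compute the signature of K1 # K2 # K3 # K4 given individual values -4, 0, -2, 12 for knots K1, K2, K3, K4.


The signature is additive under connected sum.
signature(K1 # K2 # K3 # K4) = (-4) + (0) + (-2) + (12)
= 6

6


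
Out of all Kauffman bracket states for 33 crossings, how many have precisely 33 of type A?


We choose which 33 of 33 crossings get A-smoothings.
C(33, 33) = 33! / (33! * 0!)
= 1

1


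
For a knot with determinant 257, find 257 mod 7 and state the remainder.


Step 1: A knot is p-colorable if and only if p divides its determinant.
Step 2: Compute 257 mod 7.
257 = 36 * 7 + 5
Step 3: 257 mod 7 = 5
Step 4: The knot is 7-colorable: no

5


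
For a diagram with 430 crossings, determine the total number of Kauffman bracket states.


Each crossing contributes 2 choices (A-smoothing or B-smoothing).
Total states = 2^430 = 2772669694120814859578414184143083703436437075375816575170479580614621307805625623039974406104139578097391210961403571828974157824

2772669694120814859578414184143083703436437075375816575170479580614621307805625623039974406104139578097391210961403571828974157824


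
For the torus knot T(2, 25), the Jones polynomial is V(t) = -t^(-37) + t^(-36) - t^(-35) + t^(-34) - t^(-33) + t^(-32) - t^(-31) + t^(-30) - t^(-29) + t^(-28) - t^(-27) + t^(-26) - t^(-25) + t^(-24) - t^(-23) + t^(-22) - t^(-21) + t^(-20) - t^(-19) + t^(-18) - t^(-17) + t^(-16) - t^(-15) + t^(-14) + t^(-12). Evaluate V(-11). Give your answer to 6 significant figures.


Substituting t = -11 into V(t) = -t^(-37) + t^(-36) - t^(-35) + t^(-34) - t^(-33) + t^(-32) - t^(-31) + t^(-30) - t^(-29) + t^(-28) - t^(-27) + t^(-26) - t^(-25) + t^(-24) - t^(-23) + t^(-22) - t^(-21) + t^(-20) - t^(-19) + t^(-18) - t^(-17) + t^(-16) - t^(-15) + t^(-14) + t^(-12):
  (-)t^(-37) = 2.94083e-39
  (+)t^(-36) = 3.23492e-38
  (-)t^(-35) = 3.55841e-37
  (+)t^(-34) = 3.91425e-36
  (-)t^(-33) = 4.30568e-35
  (+)t^(-32) = 4.73624e-34
  (-)t^(-31) = 5.20987e-33
  (+)t^(-30) = 5.73086e-32
  (-)t^(-29) = 6.30394e-31
  (+)t^(-28) = 6.93433e-30
  (-)t^(-27) = 7.62777e-29
  (+)t^(-26) = 8.39055e-28
  (-)t^(-25) = 9.2296e-27
  (+)t^(-24) = 1.01526e-25
  (-)t^(-23) = 1.11678e-24
  (+)t^(-22) = 1.22846e-23
  (-)t^(-21) = 1.35131e-22
  (+)t^(-20) = 1.48644e-21
  (-)t^(-19) = 1.63508e-20
  (+)t^(-18) = 1.79859e-19
  (-)t^(-17) = 1.97845e-18
  (+)t^(-16) = 2.17629e-17
  (-)t^(-15) = 2.39392e-16
  (+)t^(-14) = 2.63331e-15
  (+)t^(-12) = 3.18631e-13
Sum = (2.94083e-39) + (3.23492e-38) + (3.55841e-37) + (3.91425e-36) + (4.30568e-35) + (4.73624e-34) + (5.20987e-33) + (5.73086e-32) + (6.30394e-31) + (6.93433e-30) + (7.62777e-29) + (8.39055e-28) + (9.2296e-27) + (1.01526e-25) + (1.11678e-24) + (1.22846e-23) + (1.35131e-22) + (1.48644e-21) + (1.63508e-20) + (1.79859e-19) + (1.97845e-18) + (2.17629e-17) + (2.39392e-16) + (2.63331e-15) + (3.18631e-13)
= 3.215274615e-13
Rounded to 6 significant figures: 3.21527e-13

3.21527e-13


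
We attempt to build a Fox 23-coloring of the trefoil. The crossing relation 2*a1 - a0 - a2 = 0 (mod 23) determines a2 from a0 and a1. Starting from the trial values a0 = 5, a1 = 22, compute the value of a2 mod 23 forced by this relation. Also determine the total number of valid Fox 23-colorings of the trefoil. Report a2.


Step 1: Apply the given crossing relation 2*a1 - a0 - a2 = 0 (mod 23).
  a2 = 2*a1 - a0 mod 23
  a2 = 2*22 - 5 mod 23
  a2 = 44 - 5 mod 23
  a2 = 39 mod 23 = 16
Step 2: The trefoil has determinant 3.
  Number of Fox p-colorings (p prime) is p^2 if p = 3, else p.
  Since 23 does not divide 3, only trivial (constant) colorings exist.
  (So the trial a0 = 5, a1 = 22 with a0 != a1 does NOT extend to a valid coloring of the whole trefoil: the other two crossing relations require 3*(a1 - a0) = 0 (mod 23), which fails.)
  Total colorings = 23
Step 3: a2 = 16, total Fox 23-colorings = 23

16


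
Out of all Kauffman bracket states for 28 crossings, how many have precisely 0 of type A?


We choose which 0 of 28 crossings get A-smoothings.
C(28, 0) = 28! / (0! * 28!)
= 1

1


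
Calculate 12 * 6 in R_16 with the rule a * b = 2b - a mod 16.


12 * 6 = 2*6 - 12 mod 16
= 12 - 12 mod 16
= 0 mod 16 = 0

0


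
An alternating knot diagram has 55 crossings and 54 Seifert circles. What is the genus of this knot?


For alternating knots, g = (c - s + 1)/2.
= (55 - 54 + 1)/2
= 2/2 = 1

1


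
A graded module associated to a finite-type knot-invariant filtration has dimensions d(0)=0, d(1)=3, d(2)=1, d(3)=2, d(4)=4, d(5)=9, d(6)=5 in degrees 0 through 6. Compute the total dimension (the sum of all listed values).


Total dimension = d(0) + d(1) + ... + d(6)
= 0 + 3 + 1 + 2 + 4 + 9 + 5
= 24

24


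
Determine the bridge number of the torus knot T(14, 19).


The bridge number of T(p,q) is min(p,q).
min(14, 19) = 14

14


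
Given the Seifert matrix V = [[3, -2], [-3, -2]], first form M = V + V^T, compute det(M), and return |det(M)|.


Step 1: Form V + V^T where V = [[3, -2], [-3, -2]]
  V^T = [[3, -3], [-2, -2]]
  V + V^T = [[6, -5], [-5, -4]]
Step 2: det(V + V^T) = 6*(-4) - (-5)*(-5)
  = -24 - 25 = -49
Step 3: Knot determinant = |det(V + V^T)| = |-49| = 49

49


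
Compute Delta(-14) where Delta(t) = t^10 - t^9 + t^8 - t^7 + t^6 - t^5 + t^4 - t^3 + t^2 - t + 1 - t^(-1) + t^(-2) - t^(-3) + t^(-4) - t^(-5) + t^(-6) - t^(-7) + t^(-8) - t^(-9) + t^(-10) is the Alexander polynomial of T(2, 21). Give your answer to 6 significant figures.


Substituting t = -14 into Delta(t) = t^10 - t^9 + t^8 - t^7 + t^6 - t^5 + t^4 - t^3 + t^2 - t + 1 - t^(-1) + t^(-2) - t^(-3) + t^(-4) - t^(-5) + t^(-6) - t^(-7) + t^(-8) - t^(-9) + t^(-10):
Term values: (289254654976) + (20661046784) + (1475789056) + (105413504) + (7529536) + (537824) + (38416) + (2744) + (196) + (14) + (1) + (0.0714286) + (0.00510204) + (0.000364431) + (2.60308e-05) + (1.85934e-06) + (1.3281e-07) + (9.48645e-09) + (6.77604e-10) + (4.84003e-11) + (3.45716e-12)
Sum = 3.115050131e+11
Rounded to 6 significant figures: 3.11505e+11

3.11505e+11


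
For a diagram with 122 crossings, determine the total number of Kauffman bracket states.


Each crossing contributes 2 choices (A-smoothing or B-smoothing).
Total states = 2^122 = 5316911983139663491615228241121378304

5316911983139663491615228241121378304


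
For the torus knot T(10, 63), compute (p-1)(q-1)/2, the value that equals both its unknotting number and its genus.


For a torus knot T(p,q), both the unknotting number and genus equal (p-1)(q-1)/2.
= (10-1)(63-1)/2
= 9*62/2
= 558/2 = 279

279


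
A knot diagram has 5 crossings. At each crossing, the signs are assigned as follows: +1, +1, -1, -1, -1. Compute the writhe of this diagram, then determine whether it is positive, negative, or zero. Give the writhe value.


Step 1: Count positive crossings (+1).
Positive crossings: 2
Step 2: Count negative crossings (-1).
Negative crossings: 3
Step 3: Writhe = (positive) - (negative)
w = 2 - 3 = -1
Step 4: |w| = 1, and w is negative

-1


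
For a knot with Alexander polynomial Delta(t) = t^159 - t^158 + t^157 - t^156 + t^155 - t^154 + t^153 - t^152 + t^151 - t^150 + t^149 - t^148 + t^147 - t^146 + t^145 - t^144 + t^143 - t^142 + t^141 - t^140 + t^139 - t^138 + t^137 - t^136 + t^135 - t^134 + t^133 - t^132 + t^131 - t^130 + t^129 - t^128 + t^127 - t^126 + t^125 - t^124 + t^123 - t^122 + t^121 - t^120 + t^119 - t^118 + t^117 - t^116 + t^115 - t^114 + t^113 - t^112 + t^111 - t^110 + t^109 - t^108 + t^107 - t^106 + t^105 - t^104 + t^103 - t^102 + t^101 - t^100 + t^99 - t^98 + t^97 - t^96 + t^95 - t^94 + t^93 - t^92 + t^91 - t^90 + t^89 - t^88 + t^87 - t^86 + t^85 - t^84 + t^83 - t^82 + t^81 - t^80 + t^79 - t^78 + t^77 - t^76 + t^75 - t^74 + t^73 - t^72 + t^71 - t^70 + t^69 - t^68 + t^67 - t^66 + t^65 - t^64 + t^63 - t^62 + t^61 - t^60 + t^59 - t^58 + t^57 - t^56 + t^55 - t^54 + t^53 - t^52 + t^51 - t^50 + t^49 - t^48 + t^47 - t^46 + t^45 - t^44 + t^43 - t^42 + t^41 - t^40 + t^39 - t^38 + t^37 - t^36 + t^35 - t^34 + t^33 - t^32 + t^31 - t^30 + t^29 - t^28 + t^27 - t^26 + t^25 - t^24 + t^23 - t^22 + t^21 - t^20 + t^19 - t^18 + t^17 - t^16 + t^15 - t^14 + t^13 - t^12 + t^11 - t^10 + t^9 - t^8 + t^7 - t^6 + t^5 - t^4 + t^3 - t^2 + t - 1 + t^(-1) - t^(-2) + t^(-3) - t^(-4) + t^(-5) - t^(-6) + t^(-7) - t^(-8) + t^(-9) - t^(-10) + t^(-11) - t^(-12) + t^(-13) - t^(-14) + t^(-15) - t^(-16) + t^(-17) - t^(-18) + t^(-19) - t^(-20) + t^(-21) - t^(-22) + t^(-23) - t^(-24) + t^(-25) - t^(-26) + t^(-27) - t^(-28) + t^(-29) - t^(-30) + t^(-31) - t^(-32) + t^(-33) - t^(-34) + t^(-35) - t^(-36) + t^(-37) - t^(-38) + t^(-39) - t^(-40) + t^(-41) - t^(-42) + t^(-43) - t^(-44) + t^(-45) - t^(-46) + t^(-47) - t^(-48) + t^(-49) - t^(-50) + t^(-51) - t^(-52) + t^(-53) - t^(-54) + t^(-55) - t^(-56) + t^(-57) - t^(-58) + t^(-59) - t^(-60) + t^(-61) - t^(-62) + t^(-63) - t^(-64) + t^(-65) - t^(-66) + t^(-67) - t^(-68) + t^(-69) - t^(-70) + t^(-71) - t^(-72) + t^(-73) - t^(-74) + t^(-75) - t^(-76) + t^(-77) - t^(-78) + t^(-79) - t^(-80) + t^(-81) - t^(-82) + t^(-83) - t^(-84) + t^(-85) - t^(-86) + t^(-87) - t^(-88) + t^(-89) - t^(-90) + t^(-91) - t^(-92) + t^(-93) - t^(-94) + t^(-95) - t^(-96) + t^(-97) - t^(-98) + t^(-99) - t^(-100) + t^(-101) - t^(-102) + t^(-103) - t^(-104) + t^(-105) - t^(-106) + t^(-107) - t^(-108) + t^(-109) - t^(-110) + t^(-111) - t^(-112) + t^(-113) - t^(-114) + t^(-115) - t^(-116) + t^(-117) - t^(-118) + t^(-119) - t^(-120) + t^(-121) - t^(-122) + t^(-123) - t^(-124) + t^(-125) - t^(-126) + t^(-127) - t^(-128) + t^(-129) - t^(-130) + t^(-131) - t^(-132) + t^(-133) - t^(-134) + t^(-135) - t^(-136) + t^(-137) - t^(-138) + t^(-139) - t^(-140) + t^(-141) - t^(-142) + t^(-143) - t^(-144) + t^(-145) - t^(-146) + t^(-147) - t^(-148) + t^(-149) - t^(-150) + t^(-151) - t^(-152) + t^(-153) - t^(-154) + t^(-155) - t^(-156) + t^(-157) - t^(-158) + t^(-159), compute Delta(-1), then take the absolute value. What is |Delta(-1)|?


Step 1: The polynomial has 319 terms with alternating signs, exponents from 159 down to -159.
Step 2: Substitute t = -1. The i-th term has coefficient (-1)^i and exponent (m-i),
  so its value is (-1)^i * (-1)^(m-i) = (-1)^m = -1 for every i.
Step 3: All 319 terms equal -1, so Delta(-1) = 319 * (-1) = -319
Step 4: |Delta(-1)| = 319

319


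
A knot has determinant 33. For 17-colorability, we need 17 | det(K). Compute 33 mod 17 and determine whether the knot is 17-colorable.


Step 1: A knot is p-colorable if and only if p divides its determinant.
Step 2: Compute 33 mod 17.
33 = 1 * 17 + 16
Step 3: 33 mod 17 = 16
Step 4: The knot is 17-colorable: no

16


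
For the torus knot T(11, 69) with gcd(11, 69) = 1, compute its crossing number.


For a torus knot T(p, q) with gcd(p,q)=1,
the crossing number is min(p*(q-1), q*(p-1)).
p*(q-1) = 11*68 = 748
q*(p-1) = 69*10 = 690
min(748, 690) = 690

690


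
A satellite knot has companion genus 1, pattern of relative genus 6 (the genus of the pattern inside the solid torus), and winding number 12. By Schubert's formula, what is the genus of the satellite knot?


Schubert: g(satellite) = g_rel(pattern) + |winding| * g(companion),
where g_rel(pattern) is the genus of the pattern relative to the solid torus.
= 6 + 12 * 1
= 6 + 12 = 18

18


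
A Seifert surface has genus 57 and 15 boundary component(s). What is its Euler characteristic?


chi = 2 - 2g - b
= 2 - 2*57 - 15
= 2 - 114 - 15 = -127

-127


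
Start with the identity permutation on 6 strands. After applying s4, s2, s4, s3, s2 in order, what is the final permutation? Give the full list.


Starting with identity [1, 2, 3, 4, 5, 6].
Apply generators in sequence:
  After s4: [1, 2, 3, 5, 4, 6]
  After s2: [1, 3, 2, 5, 4, 6]
  After s4: [1, 3, 2, 4, 5, 6]
  After s3: [1, 3, 4, 2, 5, 6]
  After s2: [1, 4, 3, 2, 5, 6]
Final permutation: [1, 4, 3, 2, 5, 6]

[1, 4, 3, 2, 5, 6]


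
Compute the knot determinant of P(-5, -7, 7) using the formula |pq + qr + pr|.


Step 1: Compute pq + qr + pr.
pq = (-5)*(-7) = 35
qr = (-7)*7 = -49
pr = (-5)*7 = -35
pq + qr + pr = 35 + (-49) + (-35) = -49
Step 2: Take absolute value.
det(P(-5,-7,7)) = |-49| = 49

49


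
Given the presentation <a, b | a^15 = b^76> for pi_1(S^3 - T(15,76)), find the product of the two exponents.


The relation is a^15 = b^76.
Product of exponents = 15 * 76
= 1140

1140


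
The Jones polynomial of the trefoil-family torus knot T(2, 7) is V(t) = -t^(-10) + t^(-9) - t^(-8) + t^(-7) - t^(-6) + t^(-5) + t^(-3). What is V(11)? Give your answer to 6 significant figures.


Substituting t = 11 into V(t) = -t^(-10) + t^(-9) - t^(-8) + t^(-7) - t^(-6) + t^(-5) + t^(-3):
  (-)t^(-10) = -3.85543e-11
  (+)t^(-9) = 4.24098e-10
  (-)t^(-8) = -4.66507e-09
  (+)t^(-7) = 5.13158e-08
  (-)t^(-6) = -5.64474e-07
  (+)t^(-5) = 6.20921e-06
  (+)t^(-3) = 0.000751315
Sum = (-3.85543e-11) + (4.24098e-10) + (-4.66507e-09) + (5.13158e-08) + (-5.64474e-07) + (6.20921e-06) + (0.000751315)
= 0.0007570065765
Rounded to 6 significant figures: 0.000757007

0.000757007


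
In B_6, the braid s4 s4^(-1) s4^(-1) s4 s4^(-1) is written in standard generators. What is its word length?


The word length counts the number of generators (including inverses).
Listing each generator: s4, s4^(-1), s4^(-1), s4, s4^(-1)
There are 5 generators in this braid word.

5


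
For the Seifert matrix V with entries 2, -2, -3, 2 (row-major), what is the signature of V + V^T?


Step 1: V + V^T = [[4, -5], [-5, 4]]
Step 2: trace = 8, det = -9
Step 3: Discriminant = 8^2 - 4*(-9) = 100
Step 4: Eigenvalues: 9, -1
Step 5: Signature = (# positive eigenvalues) - (# negative eigenvalues) = 0

0


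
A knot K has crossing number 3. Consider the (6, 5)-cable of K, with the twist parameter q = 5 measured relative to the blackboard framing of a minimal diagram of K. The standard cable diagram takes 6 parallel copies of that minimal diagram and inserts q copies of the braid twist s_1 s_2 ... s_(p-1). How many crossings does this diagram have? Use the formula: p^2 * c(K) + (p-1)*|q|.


Step 1: Each of the c(K) crossings of the companion diagram becomes p*p = p^2 crossings among the p parallel strands, and each of the |q| twists s_1 s_2 ... s_(p-1) adds (p-1) crossings.
  Crossings = p^2 * c(K) + (p-1)*|q|
Step 2: = 6^2 * 3 + (6-1)*5
Step 3: = 36*3 + 5*5
Step 4: = 108 + 25 = 133

133


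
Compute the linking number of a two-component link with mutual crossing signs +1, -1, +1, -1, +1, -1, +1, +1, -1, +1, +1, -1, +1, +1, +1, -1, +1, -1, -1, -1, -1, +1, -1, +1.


Step 1: Count positive crossings: 13
Step 2: Count negative crossings: 11
Step 3: Sum of signs = 13 - 11 = 2
Step 4: Linking number = sum/2 = 2/2 = 1

1


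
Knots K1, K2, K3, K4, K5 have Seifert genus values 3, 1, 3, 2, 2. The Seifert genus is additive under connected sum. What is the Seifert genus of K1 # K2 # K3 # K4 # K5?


The Seifert genus is additive under connected sum.
Seifert genus(K1 # K2 # K3 # K4 # K5) = (3) + (1) + (3) + (2) + (2)
= 11

11


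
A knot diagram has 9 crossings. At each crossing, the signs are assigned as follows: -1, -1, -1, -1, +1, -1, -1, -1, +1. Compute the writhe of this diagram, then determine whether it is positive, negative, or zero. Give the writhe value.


Step 1: Count positive crossings (+1).
Positive crossings: 2
Step 2: Count negative crossings (-1).
Negative crossings: 7
Step 3: Writhe = (positive) - (negative)
w = 2 - 7 = -5
Step 4: |w| = 5, and w is negative

-5


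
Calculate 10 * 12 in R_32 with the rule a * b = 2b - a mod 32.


10 * 12 = 2*12 - 10 mod 32
= 24 - 10 mod 32
= 14 mod 32 = 14

14


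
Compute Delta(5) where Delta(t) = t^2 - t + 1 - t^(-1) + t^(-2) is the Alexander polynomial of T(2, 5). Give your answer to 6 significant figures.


Substituting t = 5 into Delta(t) = t^2 - t + 1 - t^(-1) + t^(-2):
Term values: (25) + (-5) + (1) + (-0.2) + (0.04)
Sum = 20.84
Rounded to 6 significant figures: 20.84

20.84


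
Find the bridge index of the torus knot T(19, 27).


The bridge number of T(p,q) is min(p,q).
min(19, 27) = 19

19


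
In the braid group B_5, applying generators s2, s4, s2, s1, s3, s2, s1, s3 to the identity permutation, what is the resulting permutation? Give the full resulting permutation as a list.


Starting with identity [1, 2, 3, 4, 5].
Apply generators in sequence:
  After s2: [1, 3, 2, 4, 5]
  After s4: [1, 3, 2, 5, 4]
  After s2: [1, 2, 3, 5, 4]
  After s1: [2, 1, 3, 5, 4]
  After s3: [2, 1, 5, 3, 4]
  After s2: [2, 5, 1, 3, 4]
  After s1: [5, 2, 1, 3, 4]
  After s3: [5, 2, 3, 1, 4]
Final permutation: [5, 2, 3, 1, 4]

[5, 2, 3, 1, 4]


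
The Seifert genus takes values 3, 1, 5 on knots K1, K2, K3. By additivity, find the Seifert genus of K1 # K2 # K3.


The Seifert genus is additive under connected sum.
Seifert genus(K1 # K2 # K3) = (3) + (1) + (5)
= 9

9


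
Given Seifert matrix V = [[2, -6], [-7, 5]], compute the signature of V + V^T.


Step 1: V + V^T = [[4, -13], [-13, 10]]
Step 2: trace = 14, det = -129
Step 3: Discriminant = 14^2 - 4*(-129) = 712
Step 4: Eigenvalues: 20.3417, -6.34166
Step 5: Signature = (# positive eigenvalues) - (# negative eigenvalues) = 0

0


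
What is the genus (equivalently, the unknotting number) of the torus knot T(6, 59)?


For a torus knot T(p,q), both the unknotting number and genus equal (p-1)(q-1)/2.
= (6-1)(59-1)/2
= 5*58/2
= 290/2 = 145

145


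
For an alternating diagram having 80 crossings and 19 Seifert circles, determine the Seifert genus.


For alternating knots, g = (c - s + 1)/2.
= (80 - 19 + 1)/2
= 62/2 = 31

31


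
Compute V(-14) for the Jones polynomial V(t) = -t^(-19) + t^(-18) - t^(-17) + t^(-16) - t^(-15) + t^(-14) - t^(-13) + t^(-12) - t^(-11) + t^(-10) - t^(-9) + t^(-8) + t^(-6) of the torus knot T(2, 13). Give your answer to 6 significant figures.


Substituting t = -14 into V(t) = -t^(-19) + t^(-18) - t^(-17) + t^(-16) - t^(-15) + t^(-14) - t^(-13) + t^(-12) - t^(-11) + t^(-10) - t^(-9) + t^(-8) + t^(-6):
  (-)t^(-19) = 1.67327e-22
  (+)t^(-18) = 2.34258e-21
  (-)t^(-17) = 3.27962e-20
  (+)t^(-16) = 4.59147e-19
  (-)t^(-15) = 6.42805e-18
  (+)t^(-14) = 8.99927e-17
  (-)t^(-13) = 1.2599e-15
  (+)t^(-12) = 1.76386e-14
  (-)t^(-11) = 2.4694e-13
  (+)t^(-10) = 3.45716e-12
  (-)t^(-9) = 4.84003e-11
  (+)t^(-8) = 6.77604e-10
  (+)t^(-6) = 1.3281e-07
Sum = (1.67327e-22) + (2.34258e-21) + (3.27962e-20) + (4.59147e-19) + (6.42805e-18) + (8.99927e-17) + (1.2599e-15) + (1.76386e-14) + (2.4694e-13) + (3.45716e-12) + (4.84003e-11) + (6.77604e-10) + (1.3281e-07)
= 1.335400356e-07
Rounded to 6 significant figures: 1.3354e-07

1.3354e-07


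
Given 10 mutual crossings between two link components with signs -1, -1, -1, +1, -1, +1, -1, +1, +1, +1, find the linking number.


Step 1: Count positive crossings: 5
Step 2: Count negative crossings: 5
Step 3: Sum of signs = 5 - 5 = 0
Step 4: Linking number = sum/2 = 0/2 = 0

0


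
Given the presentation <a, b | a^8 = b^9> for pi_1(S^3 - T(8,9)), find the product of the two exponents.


The relation is a^8 = b^9.
Product of exponents = 8 * 9
= 72

72


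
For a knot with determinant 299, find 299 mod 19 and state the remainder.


Step 1: A knot is p-colorable if and only if p divides its determinant.
Step 2: Compute 299 mod 19.
299 = 15 * 19 + 14
Step 3: 299 mod 19 = 14
Step 4: The knot is 19-colorable: no

14
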